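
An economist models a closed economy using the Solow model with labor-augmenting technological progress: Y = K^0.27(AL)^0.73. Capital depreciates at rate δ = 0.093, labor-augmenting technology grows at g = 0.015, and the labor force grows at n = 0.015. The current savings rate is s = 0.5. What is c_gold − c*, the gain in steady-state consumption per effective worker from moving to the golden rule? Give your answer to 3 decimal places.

Δc ≈ 0.136

The effective depreciation rate is n + g + δ = 0.015 + 0.015 + 0.093 = 0.123.
Current steady state (s = 0.5): k* = (0.5/0.123)^(1/0.73) ≈ 6.8287, y* = 6.8287^0.27 ≈ 1.6799, c* = (1−0.5)·1.6799 ≈ 0.8399.
Maximizing c = f(k) − (n+g+δ)·k gives f'(k) = n+g+δ, i.e. 0.27·k^(0.27−1) = 0.123, so k_gold = (0.27/0.123)^(1/0.73) ≈ 2.9360.
y_gold = 2.9360^0.27 ≈ 1.3375, c_gold = y_gold − 0.123·k_gold ≈ 0.9764.
Gain: Δc = 0.9764 − 0.8399 ≈ 0.1364.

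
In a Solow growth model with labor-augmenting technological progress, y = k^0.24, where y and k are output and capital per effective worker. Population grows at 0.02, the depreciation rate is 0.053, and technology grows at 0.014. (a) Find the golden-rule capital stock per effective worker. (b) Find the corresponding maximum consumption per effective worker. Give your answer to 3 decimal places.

n + g + δ = 0.02 + 0.014 + 0.053 = 0.087.
At the golden rule the marginal product of capital equals n+g+δ: 0.24·k^(0.24−1) = 0.087. Solving, k_gold = (0.24/0.087)^(1/0.76) ≈ 3.8007.
y_gold = 3.8007^0.24 ≈ 1.3777; c_gold = y_gold − 0.087·k_gold ≈ 1.0471.

(a) k_gold ≈ 3.801; (b) c_gold ≈ 1.047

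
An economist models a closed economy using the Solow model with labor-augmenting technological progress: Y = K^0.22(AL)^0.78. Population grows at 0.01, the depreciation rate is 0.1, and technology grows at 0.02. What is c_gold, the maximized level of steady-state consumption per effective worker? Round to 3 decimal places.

Break-even investment rate: n + g + δ = 0.01 + 0.02 + 0.1 = 0.13.
At the golden rule the marginal product of capital equals n+g+δ: 0.22·k^(0.22−1) = 0.13. Solving, k_gold = (0.22/0.13)^(1/0.78) ≈ 1.9630.
y_gold = 1.9630^0.22 ≈ 1.1600.
c_gold = y_gold − (n+g+δ)·k_gold = 1.1600 − 0.13·1.9630 ≈ 0.9048.

c_gold ≈ 0.905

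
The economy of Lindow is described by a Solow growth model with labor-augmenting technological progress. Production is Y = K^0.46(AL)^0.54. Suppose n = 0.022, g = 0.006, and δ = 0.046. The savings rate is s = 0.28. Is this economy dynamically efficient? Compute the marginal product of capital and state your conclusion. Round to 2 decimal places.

Break-even investment rate: n + g + δ = 0.022 + 0.006 + 0.046 = 0.074.
Steady-state k*: s·k^0.46 = 0.074·k gives k* = (0.28/0.074)^(1/0.54) ≈ 11.7553.
MPK = 0.46·11.7553^(-0.54) ≈ 0.1216.
MPK > n+g+δ = 0.074, so the economy is dynamically efficient (under-saving).

dynamically efficient; MPK ≈ 0.12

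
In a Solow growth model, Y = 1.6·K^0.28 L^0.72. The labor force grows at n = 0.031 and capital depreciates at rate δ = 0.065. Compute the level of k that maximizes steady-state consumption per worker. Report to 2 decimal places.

k_gold ≈ 8.50

Break-even investment rate: n + δ = 0.031 + 0.065 = 0.096.
Maximizing c = f(k) − (n+δ)·k gives f'(k) = n+δ, i.e. 0.28·1.6·k^(0.28−1) = 0.096, so k_gold = (0.28·1.6/0.096)^(1/0.72) ≈ 8.4952.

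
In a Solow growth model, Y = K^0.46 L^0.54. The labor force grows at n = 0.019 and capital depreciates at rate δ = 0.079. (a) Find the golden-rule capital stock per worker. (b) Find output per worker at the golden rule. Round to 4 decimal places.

(a) k_gold ≈ 17.5217; (b) y_gold ≈ 3.7329

Capital per worker breaks even when investment replaces (n + δ)·k; here n + δ = 0.098.
Setting f'(k) = n+δ gives 0.46·k^(0.46−1) = 0.098, hence k_gold = (0.46/0.098)^(1/0.54) ≈ 17.5217.
y_gold = 17.5217^0.46 ≈ 3.7329.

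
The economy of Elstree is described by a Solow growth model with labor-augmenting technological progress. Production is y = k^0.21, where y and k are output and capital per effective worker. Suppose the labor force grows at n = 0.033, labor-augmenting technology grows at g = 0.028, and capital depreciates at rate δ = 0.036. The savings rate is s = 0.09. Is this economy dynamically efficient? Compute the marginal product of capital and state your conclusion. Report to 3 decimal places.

The effective depreciation rate is n + g + δ = 0.033 + 0.028 + 0.036 = 0.097.
Steady-state k*: s·k^0.21 = 0.097·k gives k* = (0.09/0.097)^(1/0.79) ≈ 0.9095.
MPK = 0.21·0.9095^(-0.79) ≈ 0.2263.
MPK > n+g+δ = 0.097, so the economy is dynamically efficient (under-saving).

dynamically efficient; MPK ≈ 0.226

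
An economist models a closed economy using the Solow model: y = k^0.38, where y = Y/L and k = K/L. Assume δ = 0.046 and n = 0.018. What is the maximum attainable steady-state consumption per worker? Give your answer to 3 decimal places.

Capital per worker breaks even when investment replaces (n + δ)·k; here n + δ = 0.064.
Maximizing c = f(k) − (n+δ)·k gives f'(k) = n+δ, i.e. 0.38·k^(0.38−1) = 0.064, so k_gold = (0.38/0.064)^(1/0.62) ≈ 17.6908.
y_gold = 17.6908^0.38 ≈ 2.9795.
c_gold = y_gold − (n+δ)·k_gold = 2.9795 − 0.064·17.6908 ≈ 1.8473.

c_gold ≈ 1.847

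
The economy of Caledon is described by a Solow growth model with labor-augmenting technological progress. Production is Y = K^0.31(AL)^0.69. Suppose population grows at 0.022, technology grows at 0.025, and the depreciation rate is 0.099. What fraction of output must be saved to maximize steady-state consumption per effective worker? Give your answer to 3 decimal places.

n + g + δ = 0.022 + 0.025 + 0.099 = 0.146.
At the golden rule MPK = n+g+δ, and in any Cobb-Douglas steady state s = (n+g+δ)·k/y = MPK·k/y = capital's share 0.31.

s_gold = 0.310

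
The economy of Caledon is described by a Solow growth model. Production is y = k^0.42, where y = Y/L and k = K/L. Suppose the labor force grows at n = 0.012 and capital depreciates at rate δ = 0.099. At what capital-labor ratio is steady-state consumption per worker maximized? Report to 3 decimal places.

k_gold ≈ 9.918

n + δ = 0.012 + 0.099 = 0.111.
At the golden rule the marginal product of capital equals n+δ: 0.42·k^(0.42−1) = 0.111. Solving, k_gold = (0.42/0.111)^(1/0.58) ≈ 9.9180.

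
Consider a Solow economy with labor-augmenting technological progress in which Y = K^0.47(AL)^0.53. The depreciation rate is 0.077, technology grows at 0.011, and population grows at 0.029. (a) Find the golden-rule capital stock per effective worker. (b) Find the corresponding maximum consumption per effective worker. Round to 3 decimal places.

n + g + δ = 0.029 + 0.011 + 0.077 = 0.117.
Golden rule sets MPK = n+g+δ: 0.47·k^(0.47−1) = 0.117, so k_gold = (0.47/0.117)^(1/0.53) ≈ 13.7866.
y_gold = 13.7866^0.47 ≈ 3.4320; c_gold = y_gold − 0.117·k_gold ≈ 1.8189.

(a) k_gold ≈ 13.787; (b) c_gold ≈ 1.819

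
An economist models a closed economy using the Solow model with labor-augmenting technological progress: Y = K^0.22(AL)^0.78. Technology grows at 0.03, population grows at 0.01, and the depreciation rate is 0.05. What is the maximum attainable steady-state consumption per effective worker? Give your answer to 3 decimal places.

The effective depreciation rate is n + g + δ = 0.01 + 0.03 + 0.05 = 0.09.
Maximizing c = f(k) − (n+g+δ)·k gives f'(k) = n+g+δ, i.e. 0.22·k^(0.22−1) = 0.09, so k_gold = (0.22/0.09)^(1/0.78) ≈ 3.1453.
y_gold = 3.1453^0.22 ≈ 1.2867.
c_gold = y_gold − (n+g+δ)·k_gold = 1.2867 − 0.09·3.1453 ≈ 1.0036.

c_gold ≈ 1.004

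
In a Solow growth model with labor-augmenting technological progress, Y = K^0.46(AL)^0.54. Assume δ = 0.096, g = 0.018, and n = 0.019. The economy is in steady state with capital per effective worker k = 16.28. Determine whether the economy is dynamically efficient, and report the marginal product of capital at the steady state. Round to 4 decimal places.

dynamically inefficient; MPK ≈ 0.1020

Capital per effective worker breaks even when investment replaces (n + g + δ)·k; here n + g + δ = 0.133.
MPK = 0.46·k^(0.46−1) = 0.46·16.28^(-0.54) ≈ 0.1020.
MPK < 0.133, so the economy is dynamically inefficient (over-saving).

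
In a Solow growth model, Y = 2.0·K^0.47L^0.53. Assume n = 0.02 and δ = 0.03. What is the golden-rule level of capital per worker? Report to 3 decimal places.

Break-even investment rate: n + δ = 0.02 + 0.03 = 0.05.
Setting f'(k) = n+δ gives 0.47·2.0·k^(0.47−1) = 0.05, hence k_gold = (0.47·2.0/0.05)^(1/0.53) ≈ 253.5546.

k_gold ≈ 253.555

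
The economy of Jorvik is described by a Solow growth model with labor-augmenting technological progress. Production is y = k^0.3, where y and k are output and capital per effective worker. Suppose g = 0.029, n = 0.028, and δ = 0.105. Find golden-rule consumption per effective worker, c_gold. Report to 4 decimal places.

The effective depreciation rate is n + g + δ = 0.028 + 0.029 + 0.105 = 0.162.
Golden rule sets MPK = n+g+δ: 0.3·k^(0.3−1) = 0.162, so k_gold = (0.3/0.162)^(1/0.7) ≈ 2.4115.
y_gold = 2.4115^0.3 ≈ 1.3022.
c_gold = y_gold − (n+g+δ)·k_gold = 1.3022 − 0.162·2.4115 ≈ 0.9116.

c_gold ≈ 0.9116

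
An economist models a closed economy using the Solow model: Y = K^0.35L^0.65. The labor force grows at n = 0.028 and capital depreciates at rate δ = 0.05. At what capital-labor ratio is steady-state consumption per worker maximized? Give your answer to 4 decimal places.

k_gold ≈ 10.0702

Capital per worker breaks even when investment replaces (n + δ)·k; here n + δ = 0.078.
Setting f'(k) = n+δ gives 0.35·k^(0.35−1) = 0.078, hence k_gold = (0.35/0.078)^(1/0.65) ≈ 10.0702.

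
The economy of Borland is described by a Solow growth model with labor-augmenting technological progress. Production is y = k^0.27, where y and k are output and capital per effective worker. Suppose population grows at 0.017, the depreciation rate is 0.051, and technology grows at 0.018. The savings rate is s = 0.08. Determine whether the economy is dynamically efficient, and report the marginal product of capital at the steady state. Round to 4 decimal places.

n + g + δ = 0.017 + 0.018 + 0.051 = 0.086.
Steady-state k*: s·k^0.27 = 0.086·k gives k* = (0.08/0.086)^(1/0.73) ≈ 0.9057.
MPK = 0.27·0.9057^(-0.73) ≈ 0.2903.
MPK > n+g+δ = 0.086, so the economy is dynamically efficient (under-saving).

dynamically efficient; MPK ≈ 0.2903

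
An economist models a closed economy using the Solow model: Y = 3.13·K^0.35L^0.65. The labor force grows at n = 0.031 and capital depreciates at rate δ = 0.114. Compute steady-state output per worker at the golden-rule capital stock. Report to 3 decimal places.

The effective depreciation rate is n + δ = 0.031 + 0.114 = 0.145.
At the golden rule the marginal product of capital equals n+δ: 0.35·3.13·k^(0.35−1) = 0.145. Solving, k_gold = (0.35·3.13/0.145)^(1/0.65) ≈ 22.4463.
Output: y_gold = 3.13·k_gold^0.35 = 3.13·22.4463^0.35 ≈ 9.2992.

y_gold ≈ 9.299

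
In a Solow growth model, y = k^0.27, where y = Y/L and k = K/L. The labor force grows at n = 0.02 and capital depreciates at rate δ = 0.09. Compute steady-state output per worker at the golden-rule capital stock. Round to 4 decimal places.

n + δ = 0.02 + 0.09 = 0.11.
At the golden rule the marginal product of capital equals n+δ: 0.27·k^(0.27−1) = 0.11. Solving, k_gold = (0.27/0.11)^(1/0.73) ≈ 3.4214.
Output: y_gold = k_gold^0.27 = 3.4214^0.27 ≈ 1.3939.

y_gold ≈ 1.3939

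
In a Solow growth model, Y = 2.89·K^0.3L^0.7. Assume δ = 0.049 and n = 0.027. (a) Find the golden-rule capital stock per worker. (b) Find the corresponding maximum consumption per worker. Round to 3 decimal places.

The effective depreciation rate is n + δ = 0.027 + 0.049 = 0.076.
Golden rule sets MPK = n+δ: 0.3·2.89·k^(0.3−1) = 0.076, so k_gold = (0.3·2.89/0.076)^(1/0.7) ≈ 32.3812.
y_gold = 2.89·32.3812^0.3 ≈ 8.2032; c_gold = y_gold − 0.076·k_gold ≈ 5.7423.

(a) k_gold ≈ 32.381; (b) c_gold ≈ 5.742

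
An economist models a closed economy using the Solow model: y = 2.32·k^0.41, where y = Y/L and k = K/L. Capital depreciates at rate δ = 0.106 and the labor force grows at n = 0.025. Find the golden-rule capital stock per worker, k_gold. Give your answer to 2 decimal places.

Break-even investment rate: n + δ = 0.025 + 0.106 = 0.131.
At the golden rule the marginal product of capital equals n+δ: 0.41·2.32·k^(0.41−1) = 0.131. Solving, k_gold = (0.41·2.32/0.131)^(1/0.59) ≈ 28.7954.

k_gold ≈ 28.80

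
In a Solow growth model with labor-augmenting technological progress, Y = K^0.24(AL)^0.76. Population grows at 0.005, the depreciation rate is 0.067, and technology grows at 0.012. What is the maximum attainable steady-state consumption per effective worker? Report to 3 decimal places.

The effective depreciation rate is n + g + δ = 0.005 + 0.012 + 0.067 = 0.084.
Maximizing c = f(k) − (n+g+δ)·k gives f'(k) = n+g+δ, i.e. 0.24·k^(0.24−1) = 0.084, so k_gold = (0.24/0.084)^(1/0.76) ≈ 3.9803.
y_gold = 3.9803^0.24 ≈ 1.3931.
c_gold = y_gold − (n+g+δ)·k_gold = 1.3931 − 0.084·3.9803 ≈ 1.0587.

c_gold ≈ 1.059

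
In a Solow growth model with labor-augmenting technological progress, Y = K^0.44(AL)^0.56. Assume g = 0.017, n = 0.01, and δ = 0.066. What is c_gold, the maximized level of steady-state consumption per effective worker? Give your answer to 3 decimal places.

The effective depreciation rate is n + g + δ = 0.01 + 0.017 + 0.066 = 0.093.
Maximizing c = f(k) − (n+g+δ)·k gives f'(k) = n+g+δ, i.e. 0.44·k^(0.44−1) = 0.093, so k_gold = (0.44/0.093)^(1/0.56) ≈ 16.0436.
y_gold = 16.0436^0.44 ≈ 3.3910.
c_gold = y_gold − (n+g+δ)·k_gold = 3.3910 − 0.093·16.0436 ≈ 1.8990.

c_gold ≈ 1.899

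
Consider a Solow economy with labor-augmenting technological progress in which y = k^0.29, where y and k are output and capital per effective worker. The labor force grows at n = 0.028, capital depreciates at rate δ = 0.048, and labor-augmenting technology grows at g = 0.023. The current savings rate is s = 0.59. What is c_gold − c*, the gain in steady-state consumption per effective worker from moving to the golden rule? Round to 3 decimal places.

Δc ≈ 0.251

n + g + δ = 0.028 + 0.023 + 0.048 = 0.099.
Current steady state (s = 0.59): k* = (0.59/0.099)^(1/0.71) ≈ 12.3553, y* = 12.3553^0.29 ≈ 2.0732, c* = (1−0.59)·2.0732 ≈ 0.8500.
Maximizing c = f(k) − (n+g+δ)·k gives f'(k) = n+g+δ, i.e. 0.29·k^(0.29−1) = 0.099, so k_gold = (0.29/0.099)^(1/0.71) ≈ 4.5437.
y_gold = 4.5437^0.29 ≈ 1.5511, c_gold = y_gold − 0.099·k_gold ≈ 1.1013.
Gain: Δc = 1.1013 − 0.8500 ≈ 0.2513.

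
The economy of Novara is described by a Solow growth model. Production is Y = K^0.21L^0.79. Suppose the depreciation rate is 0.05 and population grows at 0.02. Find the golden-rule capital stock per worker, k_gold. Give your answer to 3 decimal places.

k_gold ≈ 4.017

The effective depreciation rate is n + δ = 0.02 + 0.05 = 0.07.
Golden rule sets MPK = n+δ: 0.21·k^(0.21−1) = 0.07, so k_gold = (0.21/0.07)^(1/0.79) ≈ 4.0175.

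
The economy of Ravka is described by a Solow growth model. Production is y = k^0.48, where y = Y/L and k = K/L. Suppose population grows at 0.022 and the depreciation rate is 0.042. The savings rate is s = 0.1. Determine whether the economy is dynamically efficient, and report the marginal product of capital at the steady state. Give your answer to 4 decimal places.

dynamically efficient; MPK ≈ 0.3072

n + δ = 0.022 + 0.042 = 0.064.
Steady-state k*: s·k^0.48 = 0.064·k gives k* = (0.1/0.064)^(1/0.52) ≈ 2.3590.
MPK = 0.48·2.3590^(-0.52) ≈ 0.3072.
MPK > n+δ = 0.064, so the economy is dynamically efficient (under-saving).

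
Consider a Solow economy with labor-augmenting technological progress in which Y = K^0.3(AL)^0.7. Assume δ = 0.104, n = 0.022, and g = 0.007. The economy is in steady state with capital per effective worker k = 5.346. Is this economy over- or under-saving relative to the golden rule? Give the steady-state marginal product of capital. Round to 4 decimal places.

over-saving; MPK ≈ 0.0928

The effective depreciation rate is n + g + δ = 0.022 + 0.007 + 0.104 = 0.133.
MPK = 0.3·k^(0.3−1) = 0.3·5.346^(-0.7) ≈ 0.0928.
MPK < 0.133, so the economy is dynamically inefficient (over-saving).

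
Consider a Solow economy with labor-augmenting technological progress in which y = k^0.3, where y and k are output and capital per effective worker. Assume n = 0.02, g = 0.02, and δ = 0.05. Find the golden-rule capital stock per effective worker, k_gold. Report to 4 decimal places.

The effective depreciation rate is n + g + δ = 0.02 + 0.02 + 0.05 = 0.09.
Golden rule sets MPK = n+g+δ: 0.3·k^(0.3−1) = 0.09, so k_gold = (0.3/0.09)^(1/0.7) ≈ 5.5843.

k_gold ≈ 5.5843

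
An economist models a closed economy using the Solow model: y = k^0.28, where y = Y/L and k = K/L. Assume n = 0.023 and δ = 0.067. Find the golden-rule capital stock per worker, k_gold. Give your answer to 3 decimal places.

k_gold ≈ 4.837

Break-even investment rate: n + δ = 0.023 + 0.067 = 0.09.
Setting f'(k) = n+δ gives 0.28·k^(0.28−1) = 0.09, hence k_gold = (0.28/0.09)^(1/0.72) ≈ 4.8373.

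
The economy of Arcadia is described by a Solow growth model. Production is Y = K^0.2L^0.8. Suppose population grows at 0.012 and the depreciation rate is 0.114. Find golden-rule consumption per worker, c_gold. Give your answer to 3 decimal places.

c_gold ≈ 0.898

n + δ = 0.012 + 0.114 = 0.126.
Maximizing c = f(k) − (n+δ)·k gives f'(k) = n+δ, i.e. 0.2·k^(0.2−1) = 0.126, so k_gold = (0.2/0.126)^(1/0.8) ≈ 1.7817.
y_gold = 1.7817^0.2 ≈ 1.1224.
c_gold = y_gold − (n+δ)·k_gold = 1.1224 − 0.126·1.7817 ≈ 0.8980.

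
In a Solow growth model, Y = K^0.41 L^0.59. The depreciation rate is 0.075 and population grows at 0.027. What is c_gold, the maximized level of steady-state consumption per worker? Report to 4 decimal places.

c_gold ≈ 1.5513

Capital per worker breaks even when investment replaces (n + δ)·k; here n + δ = 0.102.
Maximizing c = f(k) − (n+δ)·k gives f'(k) = n+δ, i.e. 0.41·k^(0.41−1) = 0.102, so k_gold = (0.41/0.102)^(1/0.59) ≈ 10.5692.
y_gold = 10.5692^0.41 ≈ 2.6294.
c_gold = y_gold − (n+δ)·k_gold = 2.6294 − 0.102·10.5692 ≈ 1.5513.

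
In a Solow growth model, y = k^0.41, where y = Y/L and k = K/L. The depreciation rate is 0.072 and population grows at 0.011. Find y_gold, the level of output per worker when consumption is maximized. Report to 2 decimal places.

Capital per worker breaks even when investment replaces (n + δ)·k; here n + δ = 0.083.
Setting f'(k) = n+δ gives 0.41·k^(0.41−1) = 0.083, hence k_gold = (0.41/0.083)^(1/0.59) ≈ 14.9890.
Output: y_gold = k_gold^0.41 = 14.9890^0.41 ≈ 3.0344.

y_gold ≈ 3.03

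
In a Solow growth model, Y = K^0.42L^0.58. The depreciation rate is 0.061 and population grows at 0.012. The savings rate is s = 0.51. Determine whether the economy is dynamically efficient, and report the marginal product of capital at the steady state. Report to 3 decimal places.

dynamically inefficient; MPK ≈ 0.060

Break-even investment rate: n + δ = 0.012 + 0.061 = 0.073.
Steady-state k*: s·k^0.42 = 0.073·k gives k* = (0.51/0.073)^(1/0.58) ≈ 28.5495.
MPK = 0.42·28.5495^(-0.58) ≈ 0.0601.
MPK < n+δ = 0.073, so the economy is dynamically inefficient (over-saving).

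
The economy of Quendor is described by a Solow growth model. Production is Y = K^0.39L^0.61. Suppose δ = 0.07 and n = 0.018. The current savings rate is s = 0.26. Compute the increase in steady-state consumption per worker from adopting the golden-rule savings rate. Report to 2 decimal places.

Break-even investment rate: n + δ = 0.018 + 0.07 = 0.088.
Current steady state (s = 0.26): k* = (0.26/0.088)^(1/0.61) ≈ 5.9060, y* = 5.9060^0.39 ≈ 1.9990, c* = (1−0.26)·1.9990 ≈ 1.4792.
Setting f'(k) = n+δ gives 0.39·k^(0.39−1) = 0.088, hence k_gold = (0.39/0.088)^(1/0.61) ≈ 11.4808.
y_gold = 11.4808^0.39 ≈ 2.5905, c_gold = y_gold − 0.088·k_gold ≈ 1.5802.
Gain: Δc = 1.5802 − 1.4792 ≈ 0.1010.

Δc ≈ 0.10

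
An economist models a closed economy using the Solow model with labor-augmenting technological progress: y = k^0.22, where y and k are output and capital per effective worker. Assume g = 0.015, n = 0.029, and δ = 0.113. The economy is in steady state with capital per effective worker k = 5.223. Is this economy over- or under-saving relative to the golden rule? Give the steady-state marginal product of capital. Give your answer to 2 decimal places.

Capital per effective worker breaks even when investment replaces (n + g + δ)·k; here n + g + δ = 0.157.
MPK = 0.22·k^(0.22−1) = 0.22·5.223^(-0.78) ≈ 0.0606.
MPK < 0.157, so the economy is dynamically inefficient (over-saving).

over-saving; MPK ≈ 0.06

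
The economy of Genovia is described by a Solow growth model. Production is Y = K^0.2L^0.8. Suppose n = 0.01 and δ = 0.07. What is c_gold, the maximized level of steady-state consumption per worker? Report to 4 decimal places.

n + δ = 0.01 + 0.07 = 0.08.
Golden rule sets MPK = n+δ: 0.2·k^(0.2−1) = 0.08, so k_gold = (0.2/0.08)^(1/0.8) ≈ 3.1436.
y_gold = 3.1436^0.2 ≈ 1.2574.
c_gold = y_gold − (n+δ)·k_gold = 1.2574 − 0.08·3.1436 ≈ 1.0059.

c_gold ≈ 1.0059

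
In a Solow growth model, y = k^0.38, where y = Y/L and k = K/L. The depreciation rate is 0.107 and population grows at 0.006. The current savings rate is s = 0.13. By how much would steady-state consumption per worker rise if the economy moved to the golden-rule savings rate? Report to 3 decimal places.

The effective depreciation rate is n + δ = 0.006 + 0.107 = 0.113.
Current steady state (s = 0.13): k* = (0.13/0.113)^(1/0.62) ≈ 1.2536, y* = 1.2536^0.38 ≈ 1.0897, c* = (1−0.13)·1.0897 ≈ 0.9480.
Maximizing c = f(k) − (n+δ)·k gives f'(k) = n+δ, i.e. 0.38·k^(0.38−1) = 0.113, so k_gold = (0.38/0.113)^(1/0.62) ≈ 7.0717.
y_gold = 7.0717^0.38 ≈ 2.1029, c_gold = y_gold − 0.113·k_gold ≈ 1.3038.
Gain: Δc = 1.3038 − 0.9480 ≈ 0.3558.

Δc ≈ 0.356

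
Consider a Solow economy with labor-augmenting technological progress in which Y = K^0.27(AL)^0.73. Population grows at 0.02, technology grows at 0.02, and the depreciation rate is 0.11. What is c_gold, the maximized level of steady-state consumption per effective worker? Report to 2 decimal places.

The effective depreciation rate is n + g + δ = 0.02 + 0.02 + 0.11 = 0.15.
Setting f'(k) = n+g+δ gives 0.27·k^(0.27−1) = 0.15, hence k_gold = (0.27/0.15)^(1/0.73) ≈ 2.2371.
y_gold = 2.2371^0.27 ≈ 1.2428.
c_gold = y_gold − (n+g+δ)·k_gold = 1.2428 − 0.15·2.2371 ≈ 0.9073.

c_gold ≈ 0.91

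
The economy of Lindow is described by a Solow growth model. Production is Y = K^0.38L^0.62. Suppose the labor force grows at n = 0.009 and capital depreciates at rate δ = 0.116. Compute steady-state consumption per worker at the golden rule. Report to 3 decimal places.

c_gold ≈ 1.226

The effective depreciation rate is n + δ = 0.009 + 0.116 = 0.125.
Setting f'(k) = n+δ gives 0.38·k^(0.38−1) = 0.125, hence k_gold = (0.38/0.125)^(1/0.62) ≈ 6.0094.
y_gold = 6.0094^0.38 ≈ 1.9768.
c_gold = y_gold − (n+δ)·k_gold = 1.9768 − 0.125·6.0094 ≈ 1.2256.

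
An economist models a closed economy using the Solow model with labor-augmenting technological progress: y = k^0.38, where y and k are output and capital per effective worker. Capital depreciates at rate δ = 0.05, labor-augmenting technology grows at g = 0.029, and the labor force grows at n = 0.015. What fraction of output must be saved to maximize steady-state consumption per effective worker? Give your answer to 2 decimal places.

s_gold = 0.38

The effective depreciation rate is n + g + δ = 0.015 + 0.029 + 0.05 = 0.094.
At the golden rule MPK = n+g+δ, and in any Cobb-Douglas steady state s = (n+g+δ)·k/y = MPK·k/y = capital's share 0.38.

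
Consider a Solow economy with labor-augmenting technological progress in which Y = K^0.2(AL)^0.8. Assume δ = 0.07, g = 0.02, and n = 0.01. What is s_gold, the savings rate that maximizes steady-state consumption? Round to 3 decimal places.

n + g + δ = 0.01 + 0.02 + 0.07 = 0.1.
At the golden rule MPK = n+g+δ, and in any Cobb-Douglas steady state s = (n+g+δ)·k/y = MPK·k/y = capital's share 0.2.

s_gold = 0.200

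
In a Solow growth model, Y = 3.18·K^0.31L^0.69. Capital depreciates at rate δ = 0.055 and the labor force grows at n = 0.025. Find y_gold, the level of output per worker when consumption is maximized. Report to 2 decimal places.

The effective depreciation rate is n + δ = 0.025 + 0.055 = 0.08.
Setting f'(k) = n+δ gives 0.31·3.18·k^(0.31−1) = 0.08, hence k_gold = (0.31·3.18/0.08)^(1/0.69) ≈ 38.0823.
Output: y_gold = 3.18·k_gold^0.31 = 3.18·38.0823^0.31 ≈ 9.8277.

y_gold ≈ 9.83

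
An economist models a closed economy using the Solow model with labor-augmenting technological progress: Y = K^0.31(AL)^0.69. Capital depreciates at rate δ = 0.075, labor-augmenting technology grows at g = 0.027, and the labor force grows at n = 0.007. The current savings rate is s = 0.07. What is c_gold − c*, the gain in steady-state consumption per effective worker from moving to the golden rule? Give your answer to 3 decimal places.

n + g + δ = 0.007 + 0.027 + 0.075 = 0.109.
Current steady state (s = 0.07): k* = (0.07/0.109)^(1/0.69) ≈ 0.5263, y* = 0.5263^0.31 ≈ 0.8196, c* = (1−0.07)·0.8196 ≈ 0.7622.
At the golden rule the marginal product of capital equals n+g+δ: 0.31·k^(0.31−1) = 0.109. Solving, k_gold = (0.31/0.109)^(1/0.69) ≈ 4.5486.
y_gold = 4.5486^0.31 ≈ 1.5993, c_gold = y_gold − 0.109·k_gold ≈ 1.1035.
Gain: Δc = 1.1035 − 0.7622 ≈ 0.3413.

Δc ≈ 0.341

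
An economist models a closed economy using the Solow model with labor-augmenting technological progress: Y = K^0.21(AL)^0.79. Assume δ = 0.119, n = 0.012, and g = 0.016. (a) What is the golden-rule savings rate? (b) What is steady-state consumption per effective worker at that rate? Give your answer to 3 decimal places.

n + g + δ = 0.012 + 0.016 + 0.119 = 0.147.
For Cobb-Douglas, s_gold equals capital's share: s_gold = 0.21.
Maximizing c = f(k) − (n+g+δ)·k gives f'(k) = n+g+δ, i.e. 0.21·k^(0.21−1) = 0.147, so k_gold = (0.21/0.147)^(1/0.79) ≈ 1.5706.
y_gold = 1.5706^0.21 ≈ 1.0995; c_gold = (1−0.21)·y_gold ≈ 0.8686.

(a) s_gold = 0.210; (b) c_gold ≈ 0.869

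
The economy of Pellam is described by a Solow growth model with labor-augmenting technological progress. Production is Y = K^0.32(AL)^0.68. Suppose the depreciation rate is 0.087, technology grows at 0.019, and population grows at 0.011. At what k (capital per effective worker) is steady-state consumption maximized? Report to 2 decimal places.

k_gold ≈ 4.39

Capital per effective worker breaks even when investment replaces (n + g + δ)·k; here n + g + δ = 0.117.
Maximizing c = f(k) − (n+g+δ)·k gives f'(k) = n+g+δ, i.e. 0.32·k^(0.32−1) = 0.117, so k_gold = (0.32/0.117)^(1/0.68) ≈ 4.3913.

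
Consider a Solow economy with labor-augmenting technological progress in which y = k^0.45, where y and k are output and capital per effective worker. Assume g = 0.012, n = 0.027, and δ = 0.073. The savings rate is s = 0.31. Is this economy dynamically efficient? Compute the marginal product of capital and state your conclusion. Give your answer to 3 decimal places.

dynamically efficient; MPK ≈ 0.163

The effective depreciation rate is n + g + δ = 0.027 + 0.012 + 0.073 = 0.112.
Steady-state k*: s·k^0.45 = 0.112·k gives k* = (0.31/0.112)^(1/0.55) ≈ 6.3665.
MPK = 0.45·6.3665^(-0.55) ≈ 0.1626.
MPK > n+g+δ = 0.112, so the economy is dynamically efficient (under-saving).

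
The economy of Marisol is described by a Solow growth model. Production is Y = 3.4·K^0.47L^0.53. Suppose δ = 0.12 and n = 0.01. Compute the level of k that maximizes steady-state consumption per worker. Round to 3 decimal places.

k_gold ≈ 113.740

Capital per worker breaks even when investment replaces (n + δ)·k; here n + δ = 0.13.
Maximizing c = f(k) − (n+δ)·k gives f'(k) = n+δ, i.e. 0.47·3.4·k^(0.47−1) = 0.13, so k_gold = (0.47·3.4/0.13)^(1/0.53) ≈ 113.7397.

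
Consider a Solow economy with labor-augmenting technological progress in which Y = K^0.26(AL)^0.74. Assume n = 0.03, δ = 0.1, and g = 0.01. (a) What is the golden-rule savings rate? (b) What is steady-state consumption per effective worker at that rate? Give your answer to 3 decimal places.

(a) s_gold = 0.260; (b) c_gold ≈ 0.920

Capital per effective worker breaks even when investment replaces (n + g + δ)·k; here n + g + δ = 0.14.
For Cobb-Douglas, s_gold equals capital's share: s_gold = 0.26.
Maximizing c = f(k) − (n+g+δ)·k gives f'(k) = n+g+δ, i.e. 0.26·k^(0.26−1) = 0.14, so k_gold = (0.26/0.14)^(1/0.74) ≈ 2.3084.
y_gold = 2.3084^0.26 ≈ 1.2430; c_gold = (1−0.26)·y_gold ≈ 0.9198.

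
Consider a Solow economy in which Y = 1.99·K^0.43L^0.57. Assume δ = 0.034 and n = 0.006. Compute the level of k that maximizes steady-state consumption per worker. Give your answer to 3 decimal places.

k_gold ≈ 215.671

Capital per worker breaks even when investment replaces (n + δ)·k; here n + δ = 0.04.
At the golden rule the marginal product of capital equals n+δ: 0.43·1.99·k^(0.43−1) = 0.04. Solving, k_gold = (0.43·1.99/0.04)^(1/0.57) ≈ 215.6712.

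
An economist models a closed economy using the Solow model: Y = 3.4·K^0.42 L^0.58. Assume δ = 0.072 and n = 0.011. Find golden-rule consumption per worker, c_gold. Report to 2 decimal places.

Capital per worker breaks even when investment replaces (n + δ)·k; here n + δ = 0.083.
Setting f'(k) = n+δ gives 0.42·3.4·k^(0.42−1) = 0.083, hence k_gold = (0.42·3.4/0.083)^(1/0.58) ≈ 135.0303.
y_gold = 3.4·135.0303^0.42 ≈ 26.6846.
c_gold = y_gold − (n+δ)·k_gold = 26.6846 − 0.083·135.0303 ≈ 15.4770.

c_gold ≈ 15.48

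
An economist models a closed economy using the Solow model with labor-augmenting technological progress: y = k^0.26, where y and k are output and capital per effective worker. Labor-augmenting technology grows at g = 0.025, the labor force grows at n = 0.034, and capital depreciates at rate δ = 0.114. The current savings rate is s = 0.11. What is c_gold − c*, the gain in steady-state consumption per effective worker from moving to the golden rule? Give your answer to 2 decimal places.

Δc ≈ 0.09

n + g + δ = 0.034 + 0.025 + 0.114 = 0.173.
Current steady state (s = 0.11): k* = (0.11/0.173)^(1/0.74) ≈ 0.5423, y* = 0.5423^0.26 ≈ 0.8529, c* = (1−0.11)·0.8529 ≈ 0.7591.
Setting f'(k) = n+g+δ gives 0.26·k^(0.26−1) = 0.173, hence k_gold = (0.26/0.173)^(1/0.74) ≈ 1.7342.
y_gold = 1.7342^0.26 ≈ 1.1539, c_gold = y_gold − 0.173·k_gold ≈ 0.8539.
Gain: Δc = 0.8539 − 0.7591 ≈ 0.0948.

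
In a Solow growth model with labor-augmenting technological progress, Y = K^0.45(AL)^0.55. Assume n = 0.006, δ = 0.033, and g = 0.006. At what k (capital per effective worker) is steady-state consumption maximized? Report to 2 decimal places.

n + g + δ = 0.006 + 0.006 + 0.033 = 0.045.
Setting f'(k) = n+g+δ gives 0.45·k^(0.45−1) = 0.045, hence k_gold = (0.45/0.045)^(1/0.55) ≈ 65.7933.

k_gold ≈ 65.79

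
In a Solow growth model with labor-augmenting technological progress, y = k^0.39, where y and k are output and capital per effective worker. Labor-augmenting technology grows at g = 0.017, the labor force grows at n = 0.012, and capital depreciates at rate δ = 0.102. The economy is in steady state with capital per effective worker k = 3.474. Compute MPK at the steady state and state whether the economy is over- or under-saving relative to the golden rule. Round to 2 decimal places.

The effective depreciation rate is n + g + δ = 0.012 + 0.017 + 0.102 = 0.131.
MPK = 0.39·k^(0.39−1) = 0.39·3.474^(-0.61) ≈ 0.1825.
MPK > 0.131, so the economy is dynamically efficient (under-saving).

under-saving; MPK ≈ 0.18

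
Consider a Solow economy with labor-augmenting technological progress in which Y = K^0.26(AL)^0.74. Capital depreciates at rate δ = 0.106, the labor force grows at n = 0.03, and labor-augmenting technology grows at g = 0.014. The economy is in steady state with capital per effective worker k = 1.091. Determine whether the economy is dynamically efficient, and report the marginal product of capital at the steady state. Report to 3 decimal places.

dynamically efficient; MPK ≈ 0.244

The effective depreciation rate is n + g + δ = 0.03 + 0.014 + 0.106 = 0.15.
MPK = 0.26·k^(0.26−1) = 0.26·1.091^(-0.74) ≈ 0.2438.
MPK > 0.15, so the economy is dynamically efficient (under-saving).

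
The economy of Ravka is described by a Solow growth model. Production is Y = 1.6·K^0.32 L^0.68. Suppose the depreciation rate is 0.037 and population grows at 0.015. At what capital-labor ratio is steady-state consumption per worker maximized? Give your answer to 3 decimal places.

Capital per worker breaks even when investment replaces (n + δ)·k; here n + δ = 0.052.
At the golden rule the marginal product of capital equals n+δ: 0.32·1.6·k^(0.32−1) = 0.052. Solving, k_gold = (0.32·1.6/0.052)^(1/0.68) ≈ 28.8859.

k_gold ≈ 28.886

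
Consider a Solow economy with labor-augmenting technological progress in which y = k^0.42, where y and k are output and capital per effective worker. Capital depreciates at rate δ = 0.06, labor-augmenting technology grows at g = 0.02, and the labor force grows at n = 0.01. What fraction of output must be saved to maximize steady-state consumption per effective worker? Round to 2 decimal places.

s_gold = 0.42

Capital per effective worker breaks even when investment replaces (n + g + δ)·k; here n + g + δ = 0.09.
At the golden rule MPK = n+g+δ, and in any Cobb-Douglas steady state s = (n+g+δ)·k/y = MPK·k/y = capital's share 0.42.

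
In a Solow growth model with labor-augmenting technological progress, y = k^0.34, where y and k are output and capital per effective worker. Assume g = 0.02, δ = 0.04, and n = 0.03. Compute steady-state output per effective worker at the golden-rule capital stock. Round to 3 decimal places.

y_gold ≈ 1.983

Capital per effective worker breaks even when investment replaces (n + g + δ)·k; here n + g + δ = 0.09.
Golden rule sets MPK = n+g+δ: 0.34·k^(0.34−1) = 0.09, so k_gold = (0.34/0.09)^(1/0.66) ≈ 7.4920.
Output: y_gold = k_gold^0.34 = 7.4920^0.34 ≈ 1.9832.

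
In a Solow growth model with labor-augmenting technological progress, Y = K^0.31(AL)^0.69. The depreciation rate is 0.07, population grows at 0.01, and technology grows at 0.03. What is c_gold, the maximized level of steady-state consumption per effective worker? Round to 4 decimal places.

c_gold ≈ 1.0990

n + g + δ = 0.01 + 0.03 + 0.07 = 0.11.
Setting f'(k) = n+g+δ gives 0.31·k^(0.31−1) = 0.11, hence k_gold = (0.31/0.11)^(1/0.69) ≈ 4.4888.
y_gold = 4.4888^0.31 ≈ 1.5928.
c_gold = y_gold − (n+g+δ)·k_gold = 1.5928 − 0.11·4.4888 ≈ 1.0990.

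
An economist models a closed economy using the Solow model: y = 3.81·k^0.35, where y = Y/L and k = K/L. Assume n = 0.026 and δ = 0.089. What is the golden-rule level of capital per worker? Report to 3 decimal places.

k_gold ≈ 43.389

The effective depreciation rate is n + δ = 0.026 + 0.089 = 0.115.
Maximizing c = f(k) − (n+δ)·k gives f'(k) = n+δ, i.e. 0.35·3.81·k^(0.35−1) = 0.115, so k_gold = (0.35·3.81/0.115)^(1/0.65) ≈ 43.3888.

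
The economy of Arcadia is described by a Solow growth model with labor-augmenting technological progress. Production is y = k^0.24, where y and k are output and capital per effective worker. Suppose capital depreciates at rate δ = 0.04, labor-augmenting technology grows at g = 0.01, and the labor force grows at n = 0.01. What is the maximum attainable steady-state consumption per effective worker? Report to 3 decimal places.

Break-even investment rate: n + g + δ = 0.01 + 0.01 + 0.04 = 0.06.
At the golden rule the marginal product of capital equals n+g+δ: 0.24·k^(0.24−1) = 0.06. Solving, k_gold = (0.24/0.06)^(1/0.76) ≈ 6.1970.
y_gold = 6.1970^0.24 ≈ 1.5493.
c_gold = y_gold − (n+g+δ)·k_gold = 1.5493 − 0.06·6.1970 ≈ 1.1774.

c_gold ≈ 1.177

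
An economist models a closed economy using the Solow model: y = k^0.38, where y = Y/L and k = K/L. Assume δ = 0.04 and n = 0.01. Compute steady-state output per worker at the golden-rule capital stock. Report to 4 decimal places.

Capital per worker breaks even when investment replaces (n + δ)·k; here n + δ = 0.05.
Golden rule sets MPK = n+δ: 0.38·k^(0.38−1) = 0.05, so k_gold = (0.38/0.05)^(1/0.62) ≈ 26.3431.
Output: y_gold = k_gold^0.38 = 26.3431^0.38 ≈ 3.4662.

y_gold ≈ 3.4662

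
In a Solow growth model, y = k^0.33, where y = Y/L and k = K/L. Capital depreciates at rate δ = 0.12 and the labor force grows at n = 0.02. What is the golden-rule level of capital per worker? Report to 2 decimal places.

n + δ = 0.02 + 0.12 = 0.14.
At the golden rule the marginal product of capital equals n+δ: 0.33·k^(0.33−1) = 0.14. Solving, k_gold = (0.33/0.14)^(1/0.67) ≈ 3.5958.

k_gold ≈ 3.60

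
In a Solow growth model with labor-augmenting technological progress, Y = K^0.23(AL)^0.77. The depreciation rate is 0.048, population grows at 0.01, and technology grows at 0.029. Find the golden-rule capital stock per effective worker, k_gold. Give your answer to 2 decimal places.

n + g + δ = 0.01 + 0.029 + 0.048 = 0.087.
Maximizing c = f(k) − (n+g+δ)·k gives f'(k) = n+g+δ, i.e. 0.23·k^(0.23−1) = 0.087, so k_gold = (0.23/0.087)^(1/0.77) ≈ 3.5345.

k_gold ≈ 3.53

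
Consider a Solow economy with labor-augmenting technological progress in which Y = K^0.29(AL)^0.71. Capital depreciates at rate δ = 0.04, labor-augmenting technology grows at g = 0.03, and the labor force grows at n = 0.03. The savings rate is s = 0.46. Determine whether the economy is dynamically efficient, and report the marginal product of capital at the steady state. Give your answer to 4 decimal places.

The effective depreciation rate is n + g + δ = 0.03 + 0.03 + 0.04 = 0.1.
Steady-state k*: s·k^0.29 = 0.1·k gives k* = (0.46/0.1)^(1/0.71) ≈ 8.5795.
MPK = 0.29·8.5795^(-0.71) ≈ 0.0630.
MPK < n+g+δ = 0.1, so the economy is dynamically inefficient (over-saving).

dynamically inefficient; MPK ≈ 0.0630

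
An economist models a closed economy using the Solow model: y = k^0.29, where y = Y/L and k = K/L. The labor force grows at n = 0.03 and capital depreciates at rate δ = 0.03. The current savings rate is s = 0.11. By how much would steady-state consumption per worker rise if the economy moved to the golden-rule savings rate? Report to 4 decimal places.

Δc ≈ 0.2112

n + δ = 0.03 + 0.03 = 0.06.
Current steady state (s = 0.11): k* = (0.11/0.06)^(1/0.71) ≈ 2.3483, y* = 2.3483^0.29 ≈ 1.2809, c* = (1−0.11)·1.2809 ≈ 1.1400.
At the golden rule the marginal product of capital equals n+δ: 0.29·k^(0.29−1) = 0.06. Solving, k_gold = (0.29/0.06)^(1/0.71) ≈ 9.1987.
y_gold = 9.1987^0.29 ≈ 1.9032, c_gold = y_gold − 0.06·k_gold ≈ 1.3513.
Gain: Δc = 1.3513 − 1.1400 ≈ 0.2112.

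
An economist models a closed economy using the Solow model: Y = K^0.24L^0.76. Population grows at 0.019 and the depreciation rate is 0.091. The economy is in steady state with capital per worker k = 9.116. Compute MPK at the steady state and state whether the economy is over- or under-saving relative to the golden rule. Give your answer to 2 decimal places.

Capital per worker breaks even when investment replaces (n + δ)·k; here n + δ = 0.11.
MPK = 0.24·k^(0.24−1) = 0.24·9.116^(-0.76) ≈ 0.0447.
MPK < 0.11, so the economy is dynamically inefficient (over-saving).

over-saving; MPK ≈ 0.04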